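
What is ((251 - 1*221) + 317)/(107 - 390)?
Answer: -347/283 ≈ -1.2261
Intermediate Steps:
((251 - 1*221) + 317)/(107 - 390) = ((251 - 221) + 317)/(-283) = (30 + 317)*(-1/283) = 347*(-1/283) = -347/283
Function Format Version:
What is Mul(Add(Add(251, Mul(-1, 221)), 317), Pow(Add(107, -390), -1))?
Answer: Rational(-347, 283) ≈ -1.2261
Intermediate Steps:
Mul(Add(Add(251, Mul(-1, 221)), 317), Pow(Add(107, -390), -1)) = Mul(Add(Add(251, -221), 317), Pow(-283, -1)) = Mul(Add(30, 317), Rational(-1, 283)) = Mul(347, Rational(-1, 283)) = Rational(-347, 283)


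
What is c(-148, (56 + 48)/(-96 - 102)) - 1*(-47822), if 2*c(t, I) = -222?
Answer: 47711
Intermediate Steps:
c(t, I) = -111 (c(t, I) = (½)*(-222) = -111)
c(-148, (56 + 48)/(-96 - 102)) - 1*(-47822) = -111 - 1*(-47822) = -111 + 47822 = 47711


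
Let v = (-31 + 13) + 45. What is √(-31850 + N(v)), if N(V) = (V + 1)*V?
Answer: I*√31094 ≈ 176.33*I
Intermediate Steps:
v = 27 (v = -18 + 45 = 27)
N(V) = V*(1 + V) (N(V) = (1 + V)*V = V*(1 + V))
√(-31850 + N(v)) = √(-31850 + 27*(1 + 27)) = √(-31850 + 27*28) = √(-31850 + 756) = √(-31094) = I*√31094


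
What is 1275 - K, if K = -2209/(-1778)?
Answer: 2264741/1778 ≈ 1273.8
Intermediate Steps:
K = 2209/1778 (K = -2209*(-1/1778) = 2209/1778 ≈ 1.2424)
1275 - K = 1275 - 1*2209/1778 = 1275 - 2209/1778 = 2264741/1778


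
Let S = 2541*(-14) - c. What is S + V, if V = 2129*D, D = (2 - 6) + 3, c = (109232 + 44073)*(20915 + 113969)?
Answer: -20678429323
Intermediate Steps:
c = 20678391620 (c = 153305*134884 = 20678391620)
D = -1 (D = -4 + 3 = -1)
S = -20678427194 (S = 2541*(-14) - 1*20678391620 = -35574 - 20678391620 = -20678427194)
V = -2129 (V = 2129*(-1) = -2129)
S + V = -20678427194 - 2129 = -20678429323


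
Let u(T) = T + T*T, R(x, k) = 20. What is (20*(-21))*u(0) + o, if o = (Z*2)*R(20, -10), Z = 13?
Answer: 520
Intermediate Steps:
u(T) = T + T²
o = 520 (o = (13*2)*20 = 26*20 = 520)
(20*(-21))*u(0) + o = (20*(-21))*(0*(1 + 0)) + 520 = -0 + 520 = -420*0 + 520 = 0 + 520 = 520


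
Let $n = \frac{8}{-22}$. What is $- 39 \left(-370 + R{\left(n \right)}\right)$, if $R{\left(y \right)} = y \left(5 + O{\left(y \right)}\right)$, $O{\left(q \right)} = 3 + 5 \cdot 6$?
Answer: $\frac{164658}{11} \approx 14969.0$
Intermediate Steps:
$n = - \frac{4}{11}$ ($n = 8 \left(- \frac{1}{22}\right) = - \frac{4}{11} \approx -0.36364$)
$O{\left(q \right)} = 33$ ($O{\left(q \right)} = 3 + 30 = 33$)
$R{\left(y \right)} = 38 y$ ($R{\left(y \right)} = y \left(5 + 33\right) = y 38 = 38 y$)
$- 39 \left(-370 + R{\left(n \right)}\right) = - 39 \left(-370 + 38 \left(- \frac{4}{11}\right)\right) = - 39 \left(-370 - \frac{152}{11}\right) = \left(-39\right) \left(- \frac{4222}{11}\right) = \frac{164658}{11}$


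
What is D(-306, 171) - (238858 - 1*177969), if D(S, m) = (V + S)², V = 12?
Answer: 25547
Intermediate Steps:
D(S, m) = (12 + S)²
D(-306, 171) - (238858 - 1*177969) = (12 - 306)² - (238858 - 1*177969) = (-294)² - (238858 - 177969) = 86436 - 1*60889 = 86436 - 60889 = 25547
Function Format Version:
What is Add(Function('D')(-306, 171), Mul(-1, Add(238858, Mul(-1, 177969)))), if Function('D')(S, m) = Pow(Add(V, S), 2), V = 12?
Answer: 25547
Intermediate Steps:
Function('D')(S, m) = Pow(Add(12, S), 2)
Add(Function('D')(-306, 171), Mul(-1, Add(238858, Mul(-1, 177969)))) = Add(Pow(Add(12, -306), 2), Mul(-1, Add(238858, Mul(-1, 177969)))) = Add(Pow(-294, 2), Mul(-1, Add(238858, -177969))) = Add(86436, Mul(-1, 60889)) = Add(86436, -60889) = 25547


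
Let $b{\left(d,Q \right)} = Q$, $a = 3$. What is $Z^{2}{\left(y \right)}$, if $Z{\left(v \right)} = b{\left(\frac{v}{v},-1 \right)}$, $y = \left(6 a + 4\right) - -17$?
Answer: $1$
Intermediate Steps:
$y = 39$ ($y = \left(6 \cdot 3 + 4\right) - -17 = \left(18 + 4\right) + 17 = 22 + 17 = 39$)
$Z{\left(v \right)} = -1$
$Z^{2}{\left(y \right)} = \left(-1\right)^{2} = 1$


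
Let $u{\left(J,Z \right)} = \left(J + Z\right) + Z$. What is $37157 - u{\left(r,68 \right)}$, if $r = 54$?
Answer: $36967$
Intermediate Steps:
$u{\left(J,Z \right)} = J + 2 Z$
$37157 - u{\left(r,68 \right)} = 37157 - \left(54 + 2 \cdot 68\right) = 37157 - \left(54 + 136\right) = 37157 - 190 = 36967$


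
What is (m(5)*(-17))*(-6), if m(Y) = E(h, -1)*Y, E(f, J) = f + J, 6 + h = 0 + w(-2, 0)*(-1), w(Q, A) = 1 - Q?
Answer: -5100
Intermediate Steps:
h = -9 (h = -6 + (0 + (1 - 1*(-2))*(-1)) = -6 + (0 + (1 + 2)*(-1)) = -6 + (0 + 3*(-1)) = -6 + (0 - 3) = -6 - 3 = -9)
E(f, J) = J + f
m(Y) = -10*Y (m(Y) = (-1 - 9)*Y = -10*Y)
(m(5)*(-17))*(-6) = (-10*5*(-17))*(-6) = -50*(-17)*(-6) = 850*(-6) = -5100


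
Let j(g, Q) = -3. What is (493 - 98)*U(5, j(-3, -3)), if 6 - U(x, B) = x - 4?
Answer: 1975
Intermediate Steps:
U(x, B) = 10 - x (U(x, B) = 6 - (x - 4) = 6 - (-4 + x) = 6 + (4 - x) = 10 - x)
(493 - 98)*U(5, j(-3, -3)) = (493 - 98)*(10 - 1*5) = 395*(10 - 5) = 395*5 = 1975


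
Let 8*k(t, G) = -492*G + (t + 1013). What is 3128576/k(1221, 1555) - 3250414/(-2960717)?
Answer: -35811562440986/1129255953121 ≈ -31.713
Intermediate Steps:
k(t, G) = 1013/8 - 123*G/2 + t/8 (k(t, G) = (-492*G + (t + 1013))/8 = (-492*G + (1013 + t))/8 = (1013 + t - 492*G)/8 = 1013/8 - 123*G/2 + t/8)
3128576/k(1221, 1555) - 3250414/(-2960717) = 3128576/(1013/8 - 123/2*1555 + (1/8)*1221) - 3250414/(-2960717) = 3128576/(1013/8 - 191265/2 + 1221/8) - 3250414*(-1/2960717) = 3128576/(-381413/4) + 3250414/2960717 = 3128576*(-4/381413) + 3250414/2960717 = -12514304/381413 + 3250414/2960717 = -35811562440986/1129255953121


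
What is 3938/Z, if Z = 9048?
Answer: 1969/4524 ≈ 0.43523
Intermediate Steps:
3938/Z = 3938/9048 = 3938*(1/9048) = 1969/4524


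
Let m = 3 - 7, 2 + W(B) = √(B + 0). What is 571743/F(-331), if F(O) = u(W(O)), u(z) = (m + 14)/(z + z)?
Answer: -1143486/5 + 571743*I*√331/5 ≈ -2.287e+5 + 2.0804e+6*I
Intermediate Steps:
W(B) = -2 + √B (W(B) = -2 + √(B + 0) = -2 + √B)
m = -4
u(z) = 5/z (u(z) = (-4 + 14)/(z + z) = 10/((2*z)) = 10*(1/(2*z)) = 5/z)
F(O) = 5/(-2 + √O)
571743/F(-331) = 571743/((5/(-2 + √(-331)))) = 571743/((5/(-2 + I*√331))) = 571743*(-⅖ + I*√331/5) = -1143486/5 + 571743*I*√331/5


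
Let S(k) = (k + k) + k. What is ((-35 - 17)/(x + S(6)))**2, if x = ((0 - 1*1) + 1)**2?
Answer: 676/81 ≈ 8.3457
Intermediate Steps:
x = 0 (x = ((0 - 1) + 1)**2 = (-1 + 1)**2 = 0**2 = 0)
S(k) = 3*k (S(k) = 2*k + k = 3*k)
((-35 - 17)/(x + S(6)))**2 = ((-35 - 17)/(0 + 3*6))**2 = (-52/(0 + 18))**2 = (-52/18)**2 = (-52*1/18)**2 = (-26/9)**2 = 676/81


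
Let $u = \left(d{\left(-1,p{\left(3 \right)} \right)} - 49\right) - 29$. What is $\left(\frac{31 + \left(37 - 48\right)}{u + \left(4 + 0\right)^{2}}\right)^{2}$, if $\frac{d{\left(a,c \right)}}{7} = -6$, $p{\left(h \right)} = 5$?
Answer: $\frac{25}{676} \approx 0.036982$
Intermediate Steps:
$d{\left(a,c \right)} = -42$ ($d{\left(a,c \right)} = 7 \left(-6\right) = -42$)
$u = -120$ ($u = \left(-42 - 49\right) - 29 = -91 - 29 = -120$)
$\left(\frac{31 + \left(37 - 48\right)}{u + \left(4 + 0\right)^{2}}\right)^{2} = \left(\frac{31 + \left(37 - 48\right)}{-120 + \left(4 + 0\right)^{2}}\right)^{2} = \left(\frac{31 + \left(37 - 48\right)}{-120 + 4^{2}}\right)^{2} = \left(\frac{31 - 11}{-120 + 16}\right)^{2} = \left(\frac{20}{-104}\right)^{2} = \left(20 \left(- \frac{1}{104}\right)\right)^{2} = \left(- \frac{5}{26}\right)^{2} = \frac{25}{676}$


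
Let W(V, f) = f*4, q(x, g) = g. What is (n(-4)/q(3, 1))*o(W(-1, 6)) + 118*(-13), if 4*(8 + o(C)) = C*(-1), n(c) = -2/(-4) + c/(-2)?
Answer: -1569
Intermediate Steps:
W(V, f) = 4*f
n(c) = ½ - c/2 (n(c) = -2*(-¼) + c*(-½) = ½ - c/2)
o(C) = -8 - C/4 (o(C) = -8 + (C*(-1))/4 = -8 + (-C)/4 = -8 - C/4)
(n(-4)/q(3, 1))*o(W(-1, 6)) + 118*(-13) = ((½ - ½*(-4))/1)*(-8 - 6) + 118*(-13) = ((½ + 2)*1)*(-8 - ¼*24) - 1534 = ((5/2)*1)*(-8 - 6) - 1534 = (5/2)*(-14) - 1534 = -35 - 1534 = -1569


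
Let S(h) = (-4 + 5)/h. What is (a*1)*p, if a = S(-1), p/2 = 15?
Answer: -30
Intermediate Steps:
p = 30 (p = 2*15 = 30)
S(h) = 1/h
a = -1 (a = 1/(-1) = -1)
(a*1)*p = -1*1*30 = -1*30 = -30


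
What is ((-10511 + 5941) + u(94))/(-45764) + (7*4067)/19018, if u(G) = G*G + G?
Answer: 304984209/217584938 ≈ 1.4017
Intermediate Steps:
u(G) = G + G² (u(G) = G² + G = G + G²)
((-10511 + 5941) + u(94))/(-45764) + (7*4067)/19018 = ((-10511 + 5941) + 94*(1 + 94))/(-45764) + (7*4067)/19018 = (-4570 + 94*95)*(-1/45764) + 28469*(1/19018) = (-4570 + 8930)*(-1/45764) + 28469/19018 = 4360*(-1/45764) + 28469/19018 = -1090/11441 + 28469/19018 = 304984209/217584938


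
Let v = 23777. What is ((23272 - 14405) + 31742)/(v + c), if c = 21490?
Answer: 40609/45267 ≈ 0.89710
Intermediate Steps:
((23272 - 14405) + 31742)/(v + c) = ((23272 - 14405) + 31742)/(23777 + 21490) = (8867 + 31742)/45267 = 40609*(1/45267) = 40609/45267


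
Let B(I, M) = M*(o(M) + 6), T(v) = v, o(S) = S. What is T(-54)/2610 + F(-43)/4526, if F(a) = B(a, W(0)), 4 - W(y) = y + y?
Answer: -3889/328135 ≈ -0.011852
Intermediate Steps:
W(y) = 4 - 2*y (W(y) = 4 - (y + y) = 4 - 2*y)
B(I, M) = M*(6 + M) (B(I, M) = M*(M + 6) = M*(6 + M))
F(a) = 40 (F(a) = (4 - 2*0)*(6 + (4 - 2*0)) = (4 + 0)*(6 + (4 + 0)) = 4*(6 + 4) = 4*10 = 40)
T(-54)/2610 + F(-43)/4526 = -54/2610 + 40/4526 = -54*1/2610 + 40*(1/4526) = -3/145 + 20/2263 = -3889/328135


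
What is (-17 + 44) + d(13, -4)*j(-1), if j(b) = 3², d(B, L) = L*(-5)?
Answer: 207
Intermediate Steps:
d(B, L) = -5*L
j(b) = 9
(-17 + 44) + d(13, -4)*j(-1) = (-17 + 44) - 5*(-4)*9 = 27 + 20*9 = 27 + 180 = 207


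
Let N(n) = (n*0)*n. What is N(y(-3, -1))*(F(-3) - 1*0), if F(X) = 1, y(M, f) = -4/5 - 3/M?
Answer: 0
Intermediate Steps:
y(M, f) = -⅘ - 3/M (y(M, f) = -4*⅕ - 3/M = -⅘ - 3/M)
N(n) = 0 (N(n) = 0*n = 0)
N(y(-3, -1))*(F(-3) - 1*0) = 0*(1 - 1*0) = 0*(1 + 0) = 0*1 = 0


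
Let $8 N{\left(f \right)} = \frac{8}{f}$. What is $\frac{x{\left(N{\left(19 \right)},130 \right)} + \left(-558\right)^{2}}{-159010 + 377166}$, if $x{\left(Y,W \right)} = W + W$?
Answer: $\frac{77906}{54539} \approx 1.4284$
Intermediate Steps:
$N{\left(f \right)} = \frac{1}{f}$ ($N{\left(f \right)} = \frac{8 \frac{1}{f}}{8} = \frac{1}{f}$)
$x{\left(Y,W \right)} = 2 W$
$\frac{x{\left(N{\left(19 \right)},130 \right)} + \left(-558\right)^{2}}{-159010 + 377166} = \frac{2 \cdot 130 + \left(-558\right)^{2}}{-159010 + 377166} = \frac{260 + 311364}{218156} = 311624 \cdot \frac{1}{218156} = \frac{77906}{54539}$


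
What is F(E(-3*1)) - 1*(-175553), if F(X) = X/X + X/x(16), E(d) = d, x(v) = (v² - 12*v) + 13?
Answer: 13517655/77 ≈ 1.7555e+5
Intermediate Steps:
x(v) = 13 + v² - 12*v
F(X) = 1 + X/77 (F(X) = X/X + X/(13 + 16² - 12*16) = 1 + X/(13 + 256 - 192) = 1 + X/77)
F(E(-3*1)) - 1*(-175553) = (1 + (-3*1)/77) - 1*(-175553) = (1 + (1/77)*(-3)) + 175553 = (1 - 3/77) + 175553 = 74/77 + 175553 = 13517655/77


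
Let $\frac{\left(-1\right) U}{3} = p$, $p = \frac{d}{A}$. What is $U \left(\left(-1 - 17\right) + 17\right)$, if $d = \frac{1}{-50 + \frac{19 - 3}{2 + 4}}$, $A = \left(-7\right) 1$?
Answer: $\frac{9}{994} \approx 0.0090543$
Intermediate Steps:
$A = -7$
$d = - \frac{3}{142}$ ($d = \frac{1}{-50 + \frac{16}{6}} = \frac{1}{-50 + 16 \cdot \frac{1}{6}} = \frac{1}{-50 + \frac{8}{3}} = \frac{1}{- \frac{142}{3}} = - \frac{3}{142} \approx -0.021127$)
$p = \frac{3}{994}$ ($p = - \frac{3}{142 \left(-7\right)} = \left(- \frac{3}{142}\right) \left(- \frac{1}{7}\right) = \frac{3}{994} \approx 0.0030181$)
$U = - \frac{9}{994}$ ($U = \left(-3\right) \frac{3}{994} = - \frac{9}{994} \approx -0.0090543$)
$U \left(\left(-1 - 17\right) + 17\right) = - \frac{9 \left(\left(-1 - 17\right) + 17\right)}{994} = - \frac{9 \left(-18 + 17\right)}{994} = \left(- \frac{9}{994}\right) \left(-1\right) = \frac{9}{994}$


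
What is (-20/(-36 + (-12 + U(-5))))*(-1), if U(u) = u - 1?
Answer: -10/27 ≈ -0.37037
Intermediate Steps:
U(u) = -1 + u
(-20/(-36 + (-12 + U(-5))))*(-1) = (-20/(-36 + (-12 + (-1 - 5))))*(-1) = (-20/(-36 + (-12 - 6)))*(-1) = (-20/(-36 - 18))*(-1) = (-20/(-54))*(-1) = -1/54*(-20)*(-1) = (10/27)*(-1) = -10/27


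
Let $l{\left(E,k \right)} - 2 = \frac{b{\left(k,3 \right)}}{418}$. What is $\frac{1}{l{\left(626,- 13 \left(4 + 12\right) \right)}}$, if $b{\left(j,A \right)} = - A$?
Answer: $\frac{418}{833} \approx 0.5018$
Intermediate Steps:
$l{\left(E,k \right)} = \frac{833}{418}$ ($l{\left(E,k \right)} = 2 + \frac{\left(-1\right) 3}{418} = 2 - \frac{3}{418} = \frac{833}{418}$)
$\frac{1}{l{\left(626,- 13 \left(4 + 12\right) \right)}} = \frac{1}{\frac{833}{418}} = \frac{418}{833}$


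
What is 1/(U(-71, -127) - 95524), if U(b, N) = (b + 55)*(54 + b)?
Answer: -1/95252 ≈ -1.0498e-5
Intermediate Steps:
U(b, N) = (54 + b)*(55 + b) (U(b, N) = (55 + b)*(54 + b) = (54 + b)*(55 + b))
1/(U(-71, -127) - 95524) = 1/((2970 + (-71)² + 109*(-71)) - 95524) = 1/((2970 + 5041 - 7739) - 95524) = 1/(272 - 95524) = 1/(-95252) = -1/95252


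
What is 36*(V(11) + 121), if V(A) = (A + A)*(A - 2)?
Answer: 11484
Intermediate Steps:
V(A) = 2*A*(-2 + A) (V(A) = (2*A)*(-2 + A) = 2*A*(-2 + A))
36*(V(11) + 121) = 36*(2*11*(-2 + 11) + 121) = 36*(2*11*9 + 121) = 36*(198 + 121) = 36*319 = 11484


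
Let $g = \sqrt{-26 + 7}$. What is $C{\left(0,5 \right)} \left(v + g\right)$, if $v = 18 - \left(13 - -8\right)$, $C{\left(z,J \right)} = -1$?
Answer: $3 - i \sqrt{19} \approx 3.0 - 4.3589 i$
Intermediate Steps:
$g = i \sqrt{19}$ ($g = \sqrt{-19} = i \sqrt{19} \approx 4.3589 i$)
$v = -3$ ($v = 18 - \left(13 + 8\right) = 18 - 21 = -3$)
$C{\left(0,5 \right)} \left(v + g\right) = - (-3 + i \sqrt{19}) = 3 - i \sqrt{19}$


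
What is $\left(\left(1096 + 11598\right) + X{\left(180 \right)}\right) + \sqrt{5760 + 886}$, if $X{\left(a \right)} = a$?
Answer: $12874 + \sqrt{6646} \approx 12956.0$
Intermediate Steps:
$\left(\left(1096 + 11598\right) + X{\left(180 \right)}\right) + \sqrt{5760 + 886} = \left(\left(1096 + 11598\right) + 180\right) + \sqrt{5760 + 886} = \left(12694 + 180\right) + \sqrt{6646} = 12874 + \sqrt{6646}$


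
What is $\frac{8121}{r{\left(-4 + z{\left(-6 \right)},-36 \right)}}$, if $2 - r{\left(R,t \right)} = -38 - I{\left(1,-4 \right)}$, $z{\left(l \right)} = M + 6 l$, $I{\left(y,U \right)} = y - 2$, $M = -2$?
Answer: $\frac{2707}{13} \approx 208.23$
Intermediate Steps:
$I{\left(y,U \right)} = -2 + y$ ($I{\left(y,U \right)} = y - 2 = -2 + y$)
$z{\left(l \right)} = -2 + 6 l$
$r{\left(R,t \right)} = 39$ ($r{\left(R,t \right)} = 2 - \left(-38 - \left(-2 + 1\right)\right) = 2 - \left(-38 - -1\right) = 2 - \left(-38 + 1\right) = 2 - -37 = 2 + 37 = 39$)
$\frac{8121}{r{\left(-4 + z{\left(-6 \right)},-36 \right)}} = \frac{8121}{39} = 8121 \cdot \frac{1}{39} = \frac{2707}{13}$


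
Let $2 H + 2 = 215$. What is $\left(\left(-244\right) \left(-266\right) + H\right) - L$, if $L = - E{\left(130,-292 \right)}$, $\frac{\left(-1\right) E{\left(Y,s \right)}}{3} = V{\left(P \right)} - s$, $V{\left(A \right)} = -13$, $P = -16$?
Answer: $\frac{128347}{2} \approx 64174.0$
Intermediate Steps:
$H = \frac{213}{2}$ ($H = -1 + \frac{1}{2} \cdot 215 = -1 + \frac{215}{2} = \frac{213}{2} \approx 106.5$)
$E{\left(Y,s \right)} = 39 + 3 s$ ($E{\left(Y,s \right)} = - 3 \left(-13 - s\right) = 39 + 3 s$)
$L = 837$ ($L = - (39 + 3 \left(-292\right)) = - (39 - 876) = \left(-1\right) \left(-837\right) = 837$)
$\left(\left(-244\right) \left(-266\right) + H\right) - L = \left(\left(-244\right) \left(-266\right) + \frac{213}{2}\right) - 837 = \left(64904 + \frac{213}{2}\right) - 837 = \frac{130021}{2} - 837 = \frac{128347}{2}$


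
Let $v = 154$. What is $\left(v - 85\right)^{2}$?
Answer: $4761$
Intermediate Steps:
$\left(v - 85\right)^{2} = \left(154 - 85\right)^{2} = 69^{2} = 4761$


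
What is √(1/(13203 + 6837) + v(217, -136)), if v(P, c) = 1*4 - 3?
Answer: 7*√2049090/10020 ≈ 1.0000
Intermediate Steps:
v(P, c) = 1 (v(P, c) = 4 - 3 = 1)
√(1/(13203 + 6837) + v(217, -136)) = √(1/(13203 + 6837) + 1) = √(1/20040 + 1) = √(20041/20040) = 7*√2049090/10020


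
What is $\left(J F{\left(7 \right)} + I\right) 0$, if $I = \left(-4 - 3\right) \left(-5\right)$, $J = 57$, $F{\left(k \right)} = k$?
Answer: $0$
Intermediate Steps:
$I = 35$ ($I = \left(-7\right) \left(-5\right) = 35$)
$\left(J F{\left(7 \right)} + I\right) 0 = \left(57 \cdot 7 + 35\right) 0 = \left(399 + 35\right) 0 = 434 \cdot 0 = 0$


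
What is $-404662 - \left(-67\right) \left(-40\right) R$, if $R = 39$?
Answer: $-509182$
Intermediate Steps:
$-404662 - \left(-67\right) \left(-40\right) R = -404662 - \left(-67\right) \left(-40\right) 39 = -404662 - 2680 \cdot 39 = -404662 - 104520 = -509182$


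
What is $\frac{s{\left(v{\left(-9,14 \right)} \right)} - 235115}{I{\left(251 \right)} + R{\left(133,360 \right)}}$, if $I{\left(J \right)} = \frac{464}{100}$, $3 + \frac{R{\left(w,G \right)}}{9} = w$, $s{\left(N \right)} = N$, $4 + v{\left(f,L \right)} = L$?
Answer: $- \frac{5877625}{29366} \approx -200.15$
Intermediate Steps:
$v{\left(f,L \right)} = -4 + L$
$R{\left(w,G \right)} = -27 + 9 w$
$I{\left(J \right)} = \frac{116}{25}$ ($I{\left(J \right)} = 464 \cdot \frac{1}{100} = \frac{116}{25}$)
$\frac{s{\left(v{\left(-9,14 \right)} \right)} - 235115}{I{\left(251 \right)} + R{\left(133,360 \right)}} = \frac{\left(-4 + 14\right) - 235115}{\frac{116}{25} + \left(-27 + 9 \cdot 133\right)} = \frac{10 - 235115}{\frac{116}{25} + \left(-27 + 1197\right)} = - \frac{235105}{\frac{116}{25} + 1170} = - \frac{235105}{\frac{29366}{25}} = \left(-235105\right) \frac{25}{29366} = - \frac{5877625}{29366}$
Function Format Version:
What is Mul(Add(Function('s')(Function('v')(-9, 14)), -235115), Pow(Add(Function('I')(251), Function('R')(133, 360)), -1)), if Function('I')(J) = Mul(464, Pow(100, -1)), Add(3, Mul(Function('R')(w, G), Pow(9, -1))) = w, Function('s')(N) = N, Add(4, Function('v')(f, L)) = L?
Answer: Rational(-5877625, 29366) ≈ -200.15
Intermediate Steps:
Function('v')(f, L) = Add(-4, L)
Function('R')(w, G) = Add(-27, Mul(9, w))
Function('I')(J) = Rational(116, 25) (Function('I')(J) = Mul(464, Rational(1, 100)) = Rational(116, 25))
Mul(Add(Function('s')(Function('v')(-9, 14)), -235115), Pow(Add(Function('I')(251), Function('R')(133, 360)), -1)) = Mul(Add(Add(-4, 14), -235115), Pow(Add(Rational(116, 25), Add(-27, Mul(9, 133))), -1)) = Mul(Add(10, -235115), Pow(Add(Rational(116, 25), Add(-27, 1197)), -1)) = Mul(-235105, Pow(Add(Rational(116, 25), 1170), -1)) = Mul(-235105, Pow(Rational(29366, 25), -1)) = Mul(-235105, Rational(25, 29366)) = Rational(-5877625, 29366)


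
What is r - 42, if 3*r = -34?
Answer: -160/3 ≈ -53.333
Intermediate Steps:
r = -34/3 (r = (⅓)*(-34) = -34/3 ≈ -11.333)
r - 42 = -34/3 - 42 = -160/3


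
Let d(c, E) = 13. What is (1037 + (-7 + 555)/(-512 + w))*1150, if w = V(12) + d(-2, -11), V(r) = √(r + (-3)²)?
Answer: 14830331460/12449 - 31510*√21/12449 ≈ 1.1913e+6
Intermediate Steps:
V(r) = √(9 + r) (V(r) = √(r + 9) = √(9 + r))
w = 13 + √21 (w = √(9 + 12) + 13 = √21 + 13 = 13 + √21 ≈ 17.583)
(1037 + (-7 + 555)/(-512 + w))*1150 = (1037 + (-7 + 555)/(-512 + (13 + √21)))*1150 = (1037 + 548/(-499 + √21))*1150 = 1192550 + 630200/(-499 + √21)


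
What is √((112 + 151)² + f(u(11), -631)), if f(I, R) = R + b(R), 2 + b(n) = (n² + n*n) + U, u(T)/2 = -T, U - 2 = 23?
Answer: √864883 ≈ 929.99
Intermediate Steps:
U = 25 (U = 2 + 23 = 25)
u(T) = -2*T (u(T) = 2*(-T) = -2*T)
b(n) = 23 + 2*n² (b(n) = -2 + ((n² + n*n) + 25) = -2 + ((n² + n²) + 25) = -2 + (2*n² + 25) = -2 + (25 + 2*n²) = 23 + 2*n²)
f(I, R) = 23 + R + 2*R² (f(I, R) = R + (23 + 2*R²) = 23 + R + 2*R²)
√((112 + 151)² + f(u(11), -631)) = √((112 + 151)² + (23 - 631 + 2*(-631)²)) = √(263² + (23 - 631 + 2*398161)) = √(69169 + (23 - 631 + 796322)) = √(69169 + 795714) = √864883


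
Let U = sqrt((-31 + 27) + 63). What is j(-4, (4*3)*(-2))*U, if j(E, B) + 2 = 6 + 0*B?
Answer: 4*sqrt(59) ≈ 30.725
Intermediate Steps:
j(E, B) = 4 (j(E, B) = -2 + (6 + 0*B) = -2 + (6 + 0) = -2 + 6 = 4)
U = sqrt(59) (U = sqrt(-4 + 63) = sqrt(59) ≈ 7.6811)
j(-4, (4*3)*(-2))*U = 4*sqrt(59)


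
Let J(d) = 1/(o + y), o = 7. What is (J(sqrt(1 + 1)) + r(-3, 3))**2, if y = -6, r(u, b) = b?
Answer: 16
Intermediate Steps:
J(d) = 1 (J(d) = 1/(7 - 6) = 1/1 = 1)
(J(sqrt(1 + 1)) + r(-3, 3))**2 = (1 + 3)**2 = 4**2 = 16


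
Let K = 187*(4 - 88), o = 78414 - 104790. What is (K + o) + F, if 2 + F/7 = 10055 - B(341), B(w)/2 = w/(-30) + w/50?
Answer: 2126299/75 ≈ 28351.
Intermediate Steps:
o = -26376
K = -15708 (K = 187*(-84) = -15708)
B(w) = -2*w/75 (B(w) = 2*(w/(-30) + w/50) = 2*(w*(-1/30) + w*(1/50)) = 2*(-w/30 + w/50) = 2*(-w/75) = -2*w/75)
F = 5282599/75 (F = -14 + 7*(10055 - (-2)*341/75) = -14 + 7*(10055 - 1*(-682/75)) = -14 + 7*(10055 + 682/75) = -14 + 7*(754807/75) = -14 + 5283649/75 = 5282599/75 ≈ 70435.)
(K + o) + F = (-15708 - 26376) + 5282599/75 = -42084 + 5282599/75 = 2126299/75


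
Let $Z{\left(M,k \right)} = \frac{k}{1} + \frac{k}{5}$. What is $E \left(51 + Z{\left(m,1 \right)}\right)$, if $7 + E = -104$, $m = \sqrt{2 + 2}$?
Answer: $- \frac{28971}{5} \approx -5794.2$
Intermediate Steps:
$m = 2$ ($m = \sqrt{4} = 2$)
$Z{\left(M,k \right)} = \frac{6 k}{5}$ ($Z{\left(M,k \right)} = k 1 + k \frac{1}{5} = k + \frac{k}{5} = \frac{6 k}{5}$)
$E = -111$ ($E = -7 - 104 = -111$)
$E \left(51 + Z{\left(m,1 \right)}\right) = - 111 \left(51 + \frac{6}{5} \cdot 1\right) = - 111 \left(51 + \frac{6}{5}\right) = \left(-111\right) \frac{261}{5} = - \frac{28971}{5}$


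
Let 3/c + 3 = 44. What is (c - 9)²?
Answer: 133956/1681 ≈ 79.688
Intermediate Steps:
c = 3/41 (c = 3/(-3 + 44) = 3/41 ≈ 0.073171)
(c - 9)² = (3/41 - 9)² = (-366/41)² = 133956/1681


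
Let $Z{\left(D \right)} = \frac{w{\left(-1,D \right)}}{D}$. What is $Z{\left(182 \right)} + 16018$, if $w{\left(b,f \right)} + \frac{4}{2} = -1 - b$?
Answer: $\frac{1457637}{91} \approx 16018.0$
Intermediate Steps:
$w{\left(b,f \right)} = -3 - b$ ($w{\left(b,f \right)} = -2 - \left(1 + b\right) = -3 - b$)
$Z{\left(D \right)} = - \frac{2}{D}$ ($Z{\left(D \right)} = \frac{-3 - -1}{D} = \frac{-3 + 1}{D} = - \frac{2}{D}$)
$Z{\left(182 \right)} + 16018 = - \frac{2}{182} + 16018 = \left(-2\right) \frac{1}{182} + 16018 = - \frac{1}{91} + 16018 = \frac{1457637}{91}$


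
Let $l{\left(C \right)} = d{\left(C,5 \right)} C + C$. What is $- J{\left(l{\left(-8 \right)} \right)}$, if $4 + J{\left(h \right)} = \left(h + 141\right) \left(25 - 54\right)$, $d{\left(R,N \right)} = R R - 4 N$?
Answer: $-6347$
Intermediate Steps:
$d{\left(R,N \right)} = R^{2} - 4 N$
$l{\left(C \right)} = C + C \left(-20 + C^{2}\right)$ ($l{\left(C \right)} = \left(C^{2} - 20\right) C + C = \left(-20 + C^{2}\right) C + C = C \left(-20 + C^{2}\right) + C = C + C \left(-20 + C^{2}\right)$)
$J{\left(h \right)} = -4093 - 29 h$ ($J{\left(h \right)} = -4 + \left(h + 141\right) \left(25 - 54\right) = -4 + \left(141 + h\right) \left(-29\right) = -4 - \left(4089 + 29 h\right) = -4093 - 29 h$)
$- J{\left(l{\left(-8 \right)} \right)} = - (-4093 - 29 \left(- 8 \left(-19 + \left(-8\right)^{2}\right)\right)) = - (-4093 - 29 \left(- 8 \left(-19 + 64\right)\right)) = - (-4093 - 29 \left(\left(-8\right) 45\right)) = - (-4093 - -10440) = - (-4093 + 10440) = \left(-1\right) 6347 = -6347$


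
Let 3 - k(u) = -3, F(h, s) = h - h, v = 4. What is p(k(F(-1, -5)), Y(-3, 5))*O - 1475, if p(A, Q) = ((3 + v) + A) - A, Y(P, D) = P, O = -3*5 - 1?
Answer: -1587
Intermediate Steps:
F(h, s) = 0
O = -16 (O = -15 - 1 = -16)
k(u) = 6 (k(u) = 3 - 1*(-3) = 3 + 3 = 6)
p(A, Q) = 7 (p(A, Q) = ((3 + 4) + A) - A = (7 + A) - A = 7)
p(k(F(-1, -5)), Y(-3, 5))*O - 1475 = 7*(-16) - 1475 = -112 - 1475 = -1587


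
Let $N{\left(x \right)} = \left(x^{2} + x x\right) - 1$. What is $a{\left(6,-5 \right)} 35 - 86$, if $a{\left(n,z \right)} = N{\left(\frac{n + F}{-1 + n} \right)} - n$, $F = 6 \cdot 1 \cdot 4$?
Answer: $2189$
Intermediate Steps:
$F = 24$ ($F = 6 \cdot 4 = 24$)
$N{\left(x \right)} = -1 + 2 x^{2}$ ($N{\left(x \right)} = \left(x^{2} + x^{2}\right) - 1 = 2 x^{2} - 1 = -1 + 2 x^{2}$)
$a{\left(n,z \right)} = -1 - n + \frac{2 \left(24 + n\right)^{2}}{\left(-1 + n\right)^{2}}$ ($a{\left(n,z \right)} = \left(-1 + 2 \left(\frac{n + 24}{-1 + n}\right)^{2}\right) - n = \left(-1 + 2 \left(\frac{24 + n}{-1 + n}\right)^{2}\right) - n = \left(-1 + 2 \frac{\left(24 + n\right)^{2}}{\left(-1 + n\right)^{2}}\right) - n = \left(-1 + \frac{2 \left(24 + n\right)^{2}}{\left(-1 + n\right)^{2}}\right) - n = -1 - n + \frac{2 \left(24 + n\right)^{2}}{\left(-1 + n\right)^{2}}$)
$a{\left(6,-5 \right)} 35 - 86 = \left(-1 - 6 + \frac{2 \left(24 + 6\right)^{2}}{\left(-1 + 6\right)^{2}}\right) 35 - 86 = \left(-1 - 6 + \frac{2 \cdot 30^{2}}{25}\right) 35 - 86 = \left(-1 - 6 + 2 \cdot \frac{1}{25} \cdot 900\right) 35 - 86 = \left(-1 - 6 + 72\right) 35 - 86 = 65 \cdot 35 - 86 = 2275 - 86 = 2189$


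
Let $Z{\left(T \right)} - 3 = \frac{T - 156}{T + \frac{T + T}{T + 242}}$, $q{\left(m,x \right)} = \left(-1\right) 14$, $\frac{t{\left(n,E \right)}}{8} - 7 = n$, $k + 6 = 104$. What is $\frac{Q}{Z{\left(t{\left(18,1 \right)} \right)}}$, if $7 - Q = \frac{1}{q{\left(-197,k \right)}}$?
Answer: $\frac{549450}{250117} \approx 2.1968$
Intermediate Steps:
$k = 98$ ($k = -6 + 104 = 98$)
$t{\left(n,E \right)} = 56 + 8 n$
$q{\left(m,x \right)} = -14$
$Q = \frac{99}{14}$ ($Q = 7 - \frac{1}{-14} = 7 - - \frac{1}{14} = 7 + \frac{1}{14} = \frac{99}{14} \approx 7.0714$)
$Z{\left(T \right)} = 3 + \frac{-156 + T}{T + \frac{2 T}{242 + T}}$ ($Z{\left(T \right)} = 3 + \frac{T - 156}{T + \frac{T + T}{T + 242}} = 3 + \frac{-156 + T}{T + \frac{2 T}{242 + T}}$)
$\frac{Q}{Z{\left(t{\left(18,1 \right)} \right)}} = \frac{99}{14 \frac{2 \left(-18876 + 2 \left(56 + 8 \cdot 18\right)^{2} + 409 \left(56 + 8 \cdot 18\right)\right)}{\left(56 + 8 \cdot 18\right) \left(244 + \left(56 + 8 \cdot 18\right)\right)}} = \frac{99}{14 \frac{2 \left(-18876 + 2 \left(56 + 144\right)^{2} + 409 \left(56 + 144\right)\right)}{\left(56 + 144\right) \left(244 + \left(56 + 144\right)\right)}} = \frac{99}{14 \frac{2 \left(-18876 + 2 \cdot 200^{2} + 409 \cdot 200\right)}{200 \left(244 + 200\right)}} = \frac{99}{14 \cdot 2 \cdot \frac{1}{200} \cdot \frac{1}{444} \left(-18876 + 2 \cdot 40000 + 81800\right)} = \frac{99}{14 \cdot 2 \cdot \frac{1}{200} \cdot \frac{1}{444} \left(-18876 + 80000 + 81800\right)} = \frac{99}{14 \cdot 2 \cdot \frac{1}{200} \cdot \frac{1}{444} \cdot 142924} = \frac{99}{14 \cdot \frac{35731}{11100}} = \frac{99}{14} \cdot \frac{11100}{35731} = \frac{549450}{250117}$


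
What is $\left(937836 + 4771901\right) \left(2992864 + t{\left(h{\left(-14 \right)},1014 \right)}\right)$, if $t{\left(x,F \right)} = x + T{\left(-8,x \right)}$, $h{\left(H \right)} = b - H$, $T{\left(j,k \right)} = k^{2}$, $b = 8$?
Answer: $17091355443690$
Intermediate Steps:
$h{\left(H \right)} = 8 - H$
$t{\left(x,F \right)} = x + x^{2}$
$\left(937836 + 4771901\right) \left(2992864 + t{\left(h{\left(-14 \right)},1014 \right)}\right) = \left(937836 + 4771901\right) \left(2992864 + \left(8 - -14\right) \left(1 + \left(8 - -14\right)\right)\right) = 5709737 \left(2992864 + \left(8 + 14\right) \left(1 + \left(8 + 14\right)\right)\right) = 5709737 \left(2992864 + 22 \left(1 + 22\right)\right) = 5709737 \left(2992864 + 22 \cdot 23\right) = 5709737 \left(2992864 + 506\right) = 5709737 \cdot 2993370 = 17091355443690$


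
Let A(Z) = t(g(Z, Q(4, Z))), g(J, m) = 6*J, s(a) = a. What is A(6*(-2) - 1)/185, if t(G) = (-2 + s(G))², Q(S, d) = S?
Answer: 1280/37 ≈ 34.595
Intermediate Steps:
t(G) = (-2 + G)²
A(Z) = (-2 + 6*Z)²
A(6*(-2) - 1)/185 = (4*(-1 + 3*(6*(-2) - 1))²)/185 = (4*(-1 + 3*(-12 - 1))²)*(1/185) = (4*(-1 + 3*(-13))²)*(1/185) = (4*(-1 - 39)²)*(1/185) = (4*(-40)²)*(1/185) = (4*1600)*(1/185) = 6400*(1/185) = 1280/37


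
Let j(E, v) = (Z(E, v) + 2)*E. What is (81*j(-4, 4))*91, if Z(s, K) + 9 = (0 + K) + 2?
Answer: 29484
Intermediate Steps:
Z(s, K) = -7 + K (Z(s, K) = -9 + ((0 + K) + 2) = -9 + (K + 2) = -9 + (2 + K) = -7 + K)
j(E, v) = E*(-5 + v) (j(E, v) = ((-7 + v) + 2)*E = (-5 + v)*E = E*(-5 + v))
(81*j(-4, 4))*91 = (81*(-4*(-5 + 4)))*91 = (81*(-4*(-1)))*91 = (81*4)*91 = 324*91 = 29484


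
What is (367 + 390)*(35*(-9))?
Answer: -238455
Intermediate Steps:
(367 + 390)*(35*(-9)) = 757*(-315) = -238455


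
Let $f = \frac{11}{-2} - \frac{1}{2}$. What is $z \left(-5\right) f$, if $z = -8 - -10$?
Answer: $60$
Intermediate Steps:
$f = -6$ ($f = 11 \left(- \frac{1}{2}\right) - \frac{1}{2} = - \frac{11}{2} - \frac{1}{2} = -6$)
$z = 2$ ($z = -8 + 10 = 2$)
$z \left(-5\right) f = 2 \left(-5\right) \left(-6\right) = \left(-10\right) \left(-6\right) = 60$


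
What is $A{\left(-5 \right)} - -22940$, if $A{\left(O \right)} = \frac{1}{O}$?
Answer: $\frac{114699}{5} \approx 22940.0$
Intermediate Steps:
$A{\left(-5 \right)} - -22940 = \frac{1}{-5} - -22940 = - \frac{1}{5} + 22940 = \frac{114699}{5}$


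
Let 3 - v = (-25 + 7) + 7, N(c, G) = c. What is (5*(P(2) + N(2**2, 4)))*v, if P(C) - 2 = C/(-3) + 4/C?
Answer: 1540/3 ≈ 513.33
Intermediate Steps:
P(C) = 2 + 4/C - C/3 (P(C) = 2 + (C/(-3) + 4/C) = 2 + (C*(-1/3) + 4/C) = 2 + (-C/3 + 4/C) = 2 + (4/C - C/3) = 2 + 4/C - C/3)
v = 14 (v = 3 - ((-25 + 7) + 7) = 3 - (-18 + 7) = 3 - 1*(-11) = 3 + 11 = 14)
(5*(P(2) + N(2**2, 4)))*v = (5*((2 + 4/2 - 1/3*2) + 2**2))*14 = (5*((2 + 4*(1/2) - 2/3) + 4))*14 = (5*((2 + 2 - 2/3) + 4))*14 = (5*(10/3 + 4))*14 = (5*(22/3))*14 = (110/3)*14 = 1540/3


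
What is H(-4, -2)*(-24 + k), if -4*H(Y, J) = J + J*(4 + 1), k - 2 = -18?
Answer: -120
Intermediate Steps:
k = -16 (k = 2 - 18 = -16)
H(Y, J) = -3*J/2 (H(Y, J) = -(J + J*(4 + 1))/4 = -(J + J*5)/4 = -(J + 5*J)/4 = -3*J/2)
H(-4, -2)*(-24 + k) = (-3/2*(-2))*(-24 - 16) = 3*(-40) = -120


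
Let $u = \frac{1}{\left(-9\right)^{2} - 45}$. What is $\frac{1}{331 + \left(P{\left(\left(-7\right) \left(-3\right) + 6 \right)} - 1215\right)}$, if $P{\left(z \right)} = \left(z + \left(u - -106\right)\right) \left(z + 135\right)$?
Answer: $\frac{2}{41333} \approx 4.8388 \cdot 10^{-5}$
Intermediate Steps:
$u = \frac{1}{36}$ ($u = \frac{1}{81 - 45} = \frac{1}{36} \approx 0.027778$)
$P{\left(z \right)} = \left(135 + z\right) \left(\frac{3817}{36} + z\right)$ ($P{\left(z \right)} = \left(z + \left(\frac{1}{36} - -106\right)\right) \left(z + 135\right) = \left(z + \left(\frac{1}{36} + 106\right)\right) \left(135 + z\right) = \left(z + \frac{3817}{36}\right) \left(135 + z\right) = \left(\frac{3817}{36} + z\right) \left(135 + z\right) = \left(135 + z\right) \left(\frac{3817}{36} + z\right)$)
$\frac{1}{331 + \left(P{\left(\left(-7\right) \left(-3\right) + 6 \right)} - 1215\right)} = \frac{1}{331 - \left(- \frac{52395}{4} - \left(\left(-7\right) \left(-3\right) + 6\right)^{2} - \frac{8677 \left(\left(-7\right) \left(-3\right) + 6\right)}{36}\right)} = \frac{1}{331 - \left(- \frac{52395}{4} - \left(21 + 6\right)^{2} - \frac{8677 \left(21 + 6\right)}{36}\right)} = \frac{1}{331 + \left(\left(\frac{57255}{4} + 27^{2} + \frac{8677}{36} \cdot 27\right) - 1215\right)} = \frac{1}{331 + \left(\left(\frac{57255}{4} + 729 + \frac{26031}{4}\right) - 1215\right)} = \frac{1}{331 + \left(\frac{43101}{2} - 1215\right)} = \frac{1}{331 + \frac{40671}{2}} = \frac{1}{\frac{41333}{2}} = \frac{2}{41333}$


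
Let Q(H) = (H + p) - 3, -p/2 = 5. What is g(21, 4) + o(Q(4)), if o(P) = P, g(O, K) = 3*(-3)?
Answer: -18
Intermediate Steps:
p = -10 (p = -2*5 = -10)
g(O, K) = -9
Q(H) = -13 + H (Q(H) = (H - 10) - 3 = (-10 + H) - 3 = -13 + H)
g(21, 4) + o(Q(4)) = -9 + (-13 + 4) = -9 - 9 = -18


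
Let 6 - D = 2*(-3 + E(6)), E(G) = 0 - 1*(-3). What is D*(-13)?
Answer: -78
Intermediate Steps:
E(G) = 3 (E(G) = 0 + 3 = 3)
D = 6 (D = 6 - 2*(-3 + 3) = 6 - 2*0 = 6 - 1*0 = 6 + 0 = 6)
D*(-13) = 6*(-13) = -78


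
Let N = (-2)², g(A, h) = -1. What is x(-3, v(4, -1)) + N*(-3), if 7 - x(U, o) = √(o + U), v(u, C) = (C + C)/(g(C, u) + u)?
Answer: -5 - I*√33/3 ≈ -5.0 - 1.9149*I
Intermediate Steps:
v(u, C) = 2*C/(-1 + u) (v(u, C) = (C + C)/(-1 + u) = (2*C)/(-1 + u) = 2*C/(-1 + u))
x(U, o) = 7 - √(U + o) (x(U, o) = 7 - √(o + U) = 7 - √(U + o))
N = 4
x(-3, v(4, -1)) + N*(-3) = (7 - √(-3 + 2*(-1)/(-1 + 4))) + 4*(-3) = (7 - √(-3 + 2*(-1)/3)) - 12 = (7 - √(-3 + 2*(-1)*(⅓))) - 12 = (7 - √(-3 - ⅔)) - 12 = (7 - √(-11/3)) - 12 = (7 - I*√33/3) - 12 = -5 - I*√33/3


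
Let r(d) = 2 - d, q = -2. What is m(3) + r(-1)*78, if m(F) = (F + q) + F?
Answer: 238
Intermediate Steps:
m(F) = -2 + 2*F (m(F) = (F - 2) + F = (-2 + F) + F = -2 + 2*F)
m(3) + r(-1)*78 = (-2 + 2*3) + (2 - 1*(-1))*78 = (-2 + 6) + (2 + 1)*78 = 4 + 3*78 = 4 + 234 = 238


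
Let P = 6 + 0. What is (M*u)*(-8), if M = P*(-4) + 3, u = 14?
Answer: 2352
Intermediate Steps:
P = 6
M = -21 (M = 6*(-4) + 3 = -24 + 3 = -21)
(M*u)*(-8) = -21*14*(-8) = -294*(-8) = 2352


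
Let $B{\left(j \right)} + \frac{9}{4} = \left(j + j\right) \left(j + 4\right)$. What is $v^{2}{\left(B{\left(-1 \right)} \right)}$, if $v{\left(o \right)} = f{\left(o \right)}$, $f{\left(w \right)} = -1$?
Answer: $1$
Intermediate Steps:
$B{\left(j \right)} = - \frac{9}{4} + 2 j \left(4 + j\right)$ ($B{\left(j \right)} = - \frac{9}{4} + \left(j + j\right) \left(j + 4\right) = - \frac{9}{4} + 2 j \left(4 + j\right)$)
$v{\left(o \right)} = -1$
$v^{2}{\left(B{\left(-1 \right)} \right)} = \left(-1\right)^{2} = 1$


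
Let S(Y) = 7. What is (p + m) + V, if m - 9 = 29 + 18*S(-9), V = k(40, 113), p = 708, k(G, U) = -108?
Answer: 764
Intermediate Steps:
V = -108
m = 164 (m = 9 + (29 + 18*7) = 9 + (29 + 126) = 9 + 155 = 164)
(p + m) + V = (708 + 164) - 108 = 872 - 108 = 764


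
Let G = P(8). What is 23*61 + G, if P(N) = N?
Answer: 1411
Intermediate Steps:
G = 8
23*61 + G = 23*61 + 8 = 1403 + 8 = 1411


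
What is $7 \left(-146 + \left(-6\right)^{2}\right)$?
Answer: $-770$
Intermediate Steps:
$7 \left(-146 + \left(-6\right)^{2}\right) = 7 \left(-146 + 36\right) = 7 \left(-110\right) = -770$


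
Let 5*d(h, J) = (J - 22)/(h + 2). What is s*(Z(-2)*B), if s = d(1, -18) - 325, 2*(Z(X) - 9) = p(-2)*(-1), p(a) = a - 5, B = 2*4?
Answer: -98300/3 ≈ -32767.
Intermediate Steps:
B = 8
d(h, J) = (-22 + J)/(5*(2 + h)) (d(h, J) = ((J - 22)/(h + 2))/5 = ((-22 + J)/(2 + h))/5 = (-22 + J)/(5*(2 + h)))
p(a) = -5 + a
Z(X) = 25/2 (Z(X) = 9 + ((-5 - 2)*(-1))/2 = 9 + (-7*(-1))/2 = 9 + (½)*7 = 9 + 7/2 = 25/2)
s = -983/3 (s = (-22 - 18)/(5*(2 + 1)) - 325 = (⅕)*(-40)/3 - 325 = (⅕)*(⅓)*(-40) - 325 = -8/3 - 325 = -983/3 ≈ -327.67)
s*(Z(-2)*B) = -24575*8/6 = -983/3*100 = -98300/3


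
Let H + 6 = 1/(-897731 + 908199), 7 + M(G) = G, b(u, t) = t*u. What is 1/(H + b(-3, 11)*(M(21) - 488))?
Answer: 10468/163677649 ≈ 6.3955e-5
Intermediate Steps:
M(G) = -7 + G
H = -62807/10468 (H = -6 + 1/(-897731 + 908199) = -6 + 1/10468 = -62807/10468 ≈ -5.9999)
1/(H + b(-3, 11)*(M(21) - 488)) = 1/(-62807/10468 + (11*(-3))*((-7 + 21) - 488)) = 1/(-62807/10468 - 33*(14 - 488)) = 1/(-62807/10468 - 33*(-474)) = 1/(-62807/10468 + 15642) = 1/(163677649/10468) = 10468/163677649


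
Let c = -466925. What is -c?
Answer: 466925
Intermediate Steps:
-c = -1*(-466925) = 466925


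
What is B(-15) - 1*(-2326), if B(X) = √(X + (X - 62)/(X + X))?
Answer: 2326 + I*√11190/30 ≈ 2326.0 + 3.5261*I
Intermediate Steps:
B(X) = √(X + (-62 + X)/(2*X)) (B(X) = √(X + (-62 + X)/((2*X))) = √(X + (-62 + X)*(1/(2*X))) = √(X + (-62 + X)/(2*X)))
B(-15) - 1*(-2326) = √(2 - 124/(-15) + 4*(-15))/2 - 1*(-2326) = √(2 - 124*(-1/15) - 60)/2 + 2326 = √(2 + 124/15 - 60)/2 + 2326 = √(-746/15)/2 + 2326 = (I*√11190/15)/2 + 2326 = I*√11190/30 + 2326 = 2326 + I*√11190/30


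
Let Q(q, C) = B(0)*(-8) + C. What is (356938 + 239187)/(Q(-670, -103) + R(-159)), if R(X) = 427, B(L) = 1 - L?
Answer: 596125/316 ≈ 1886.5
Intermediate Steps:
Q(q, C) = -8 + C (Q(q, C) = (1 - 1*0)*(-8) + C = (1 + 0)*(-8) + C = 1*(-8) + C = -8 + C)
(356938 + 239187)/(Q(-670, -103) + R(-159)) = (356938 + 239187)/((-8 - 103) + 427) = 596125/(-111 + 427) = 596125/316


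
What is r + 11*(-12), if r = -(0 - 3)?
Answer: -129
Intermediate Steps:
r = 3 (r = -1*(-3) = 3)
r + 11*(-12) = 3 + 11*(-12) = 3 - 132 = -129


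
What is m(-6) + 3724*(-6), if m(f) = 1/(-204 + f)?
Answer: -4692241/210 ≈ -22344.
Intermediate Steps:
m(-6) + 3724*(-6) = 1/(-204 - 6) + 3724*(-6) = 1/(-210) - 22344 = -1/210 - 22344 = -4692241/210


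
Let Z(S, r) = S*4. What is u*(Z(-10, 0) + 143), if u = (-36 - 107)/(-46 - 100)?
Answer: 14729/146 ≈ 100.88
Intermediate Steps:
Z(S, r) = 4*S
u = 143/146 (u = -143/(-146) = -143*(-1/146) = 143/146 ≈ 0.97945)
u*(Z(-10, 0) + 143) = 143*(4*(-10) + 143)/146 = 143*(-40 + 143)/146 = (143/146)*103 = 14729/146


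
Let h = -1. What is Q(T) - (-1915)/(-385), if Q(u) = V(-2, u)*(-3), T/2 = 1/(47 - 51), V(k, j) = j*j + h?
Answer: -839/308 ≈ -2.7240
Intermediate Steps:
V(k, j) = -1 + j² (V(k, j) = j*j - 1 = j² - 1 = -1 + j²)
T = -½ (T = 2/(47 - 51) = 2/(-4) = 2*(-¼) = -½ ≈ -0.50000)
Q(u) = 3 - 3*u² (Q(u) = (-1 + u²)*(-3) = 3 - 3*u²)
Q(T) - (-1915)/(-385) = (3 - 3*(-½)²) - (-1915)/(-385) = (3 - 3*¼) - (-1915)*(-1)/385 = (3 - ¾) - 1*383/77 = 9/4 - 383/77 = -839/308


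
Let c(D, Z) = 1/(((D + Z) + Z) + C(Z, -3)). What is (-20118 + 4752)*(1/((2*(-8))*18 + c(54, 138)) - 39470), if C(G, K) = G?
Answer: 81745360254948/134783 ≈ 6.0650e+8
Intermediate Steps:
c(D, Z) = 1/(D + 3*Z) (c(D, Z) = 1/(((D + Z) + Z) + Z) = 1/((D + 2*Z) + Z) = 1/(D + 3*Z))
(-20118 + 4752)*(1/((2*(-8))*18 + c(54, 138)) - 39470) = (-20118 + 4752)*(1/((2*(-8))*18 + 1/(54 + 3*138)) - 39470) = -15366*(1/(-16*18 + 1/(54 + 414)) - 39470) = -15366*(1/(-288 + 1/468) - 39470) = -15366*(1/(-134783/468) - 39470) = -15366*(-468/134783 - 39470) = -15366*(-5319885478/134783) = 81745360254948/134783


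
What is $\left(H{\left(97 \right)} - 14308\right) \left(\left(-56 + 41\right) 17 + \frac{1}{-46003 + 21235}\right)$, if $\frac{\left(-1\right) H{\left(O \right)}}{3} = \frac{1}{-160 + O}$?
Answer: $\frac{271100256821}{74304} \approx 3.6485 \cdot 10^{6}$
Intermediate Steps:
$H{\left(O \right)} = - \frac{3}{-160 + O}$
$\left(H{\left(97 \right)} - 14308\right) \left(\left(-56 + 41\right) 17 + \frac{1}{-46003 + 21235}\right) = \left(- \frac{3}{-160 + 97} - 14308\right) \left(\left(-56 + 41\right) 17 + \frac{1}{-46003 + 21235}\right) = \left(- \frac{3}{-63} - 14308\right) \left(\left(-15\right) 17 + \frac{1}{-24768}\right) = \left(\left(-3\right) \left(- \frac{1}{63}\right) - 14308\right) \left(-255 - \frac{1}{24768}\right) = \left(\frac{1}{21} - 14308\right) \left(- \frac{6315841}{24768}\right) = \left(- \frac{300467}{21}\right) \left(- \frac{6315841}{24768}\right) = \frac{271100256821}{74304}$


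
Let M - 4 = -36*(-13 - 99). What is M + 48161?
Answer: 52197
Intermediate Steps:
M = 4036 (M = 4 - 36*(-13 - 99) = 4 - 36*(-112) = 4 + 4032 = 4036)
M + 48161 = 4036 + 48161 = 52197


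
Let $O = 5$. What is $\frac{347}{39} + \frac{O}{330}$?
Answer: $\frac{2549}{286} \approx 8.9126$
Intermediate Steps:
$\frac{347}{39} + \frac{O}{330} = \frac{347}{39} + \frac{5}{330} = 347 \cdot \frac{1}{39} + 5 \cdot \frac{1}{330} = \frac{347}{39} + \frac{1}{66} = \frac{2549}{286}$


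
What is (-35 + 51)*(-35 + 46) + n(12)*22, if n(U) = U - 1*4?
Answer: 352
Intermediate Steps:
n(U) = -4 + U (n(U) = U - 4 = -4 + U)
(-35 + 51)*(-35 + 46) + n(12)*22 = (-35 + 51)*(-35 + 46) + (-4 + 12)*22 = 16*11 + 8*22 = 176 + 176 = 352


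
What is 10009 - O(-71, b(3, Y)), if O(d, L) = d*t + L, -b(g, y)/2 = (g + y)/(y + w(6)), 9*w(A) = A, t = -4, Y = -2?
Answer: 19447/2 ≈ 9723.5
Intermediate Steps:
w(A) = A/9
b(g, y) = -2*(g + y)/(⅔ + y) (b(g, y) = -2*(g + y)/(y + (⅑)*6) = -2*(g + y)/(y + ⅔) = -2*(g + y)/(⅔ + y))
O(d, L) = L - 4*d (O(d, L) = d*(-4) + L = -4*d + L = L - 4*d)
10009 - O(-71, b(3, Y)) = 10009 - (6*(-1*3 - 1*(-2))/(2 + 3*(-2)) - 4*(-71)) = 10009 - (6*(-3 + 2)/(2 - 6) + 284) = 10009 - (6*(-1)/(-4) + 284) = 10009 - (6*(-¼)*(-1) + 284) = 10009 - (3/2 + 284) = 10009 - 1*571/2 = 10009 - 571/2 = 19447/2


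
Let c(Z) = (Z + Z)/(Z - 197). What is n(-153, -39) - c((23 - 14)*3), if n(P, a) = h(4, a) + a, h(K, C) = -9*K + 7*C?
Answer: -29553/85 ≈ -347.68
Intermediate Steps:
n(P, a) = -36 + 8*a (n(P, a) = (-9*4 + 7*a) + a = (-36 + 7*a) + a = -36 + 8*a)
c(Z) = 2*Z/(-197 + Z) (c(Z) = (2*Z)/(-197 + Z) = 2*Z/(-197 + Z))
n(-153, -39) - c((23 - 14)*3) = (-36 + 8*(-39)) - 2*(23 - 14)*3/(-197 + (23 - 14)*3) = (-36 - 312) - 2*9*3/(-197 + 9*3) = -348 - 2*27/(-197 + 27) = -348 - 2*27/(-170) = -348 - 2*27*(-1)/170 = -348 - 1*(-27/85) = -348 + 27/85 = -29553/85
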